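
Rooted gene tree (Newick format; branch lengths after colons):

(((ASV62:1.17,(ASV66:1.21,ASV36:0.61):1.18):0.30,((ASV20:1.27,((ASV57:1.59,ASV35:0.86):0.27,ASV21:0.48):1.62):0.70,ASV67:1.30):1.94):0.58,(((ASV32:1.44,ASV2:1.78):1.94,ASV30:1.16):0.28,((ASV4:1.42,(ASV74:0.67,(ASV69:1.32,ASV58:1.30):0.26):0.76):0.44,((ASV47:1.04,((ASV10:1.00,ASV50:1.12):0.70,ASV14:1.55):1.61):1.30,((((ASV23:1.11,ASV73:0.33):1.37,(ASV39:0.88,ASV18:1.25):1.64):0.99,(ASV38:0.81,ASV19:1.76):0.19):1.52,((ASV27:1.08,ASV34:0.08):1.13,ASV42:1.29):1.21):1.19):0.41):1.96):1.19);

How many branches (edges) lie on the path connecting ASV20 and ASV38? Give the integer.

11

The MRCA of ASV20 and ASV38 is the root of the tree.
From ASV20 up to that node: 4 branches. From ASV38 up to the same node: 7 branches. Total: 4 + 7 = 11.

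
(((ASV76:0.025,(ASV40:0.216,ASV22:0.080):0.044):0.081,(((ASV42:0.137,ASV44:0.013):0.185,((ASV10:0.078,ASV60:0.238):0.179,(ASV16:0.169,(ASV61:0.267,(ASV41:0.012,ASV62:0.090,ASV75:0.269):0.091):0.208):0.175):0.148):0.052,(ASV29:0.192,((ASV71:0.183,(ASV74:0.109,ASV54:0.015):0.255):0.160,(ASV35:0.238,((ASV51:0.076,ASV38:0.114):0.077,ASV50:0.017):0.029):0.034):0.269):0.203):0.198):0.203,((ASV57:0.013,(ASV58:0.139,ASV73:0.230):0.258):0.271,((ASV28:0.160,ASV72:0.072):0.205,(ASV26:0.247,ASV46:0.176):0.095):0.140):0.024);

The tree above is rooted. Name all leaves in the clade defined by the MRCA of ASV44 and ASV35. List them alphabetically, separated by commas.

ASV10, ASV16, ASV29, ASV35, ASV38, ASV41, ASV42, ASV44, ASV50, ASV51, ASV54, ASV60, ASV61, ASV62, ASV71, ASV74, ASV75

Tracing ASV44: it sits inside (ASV42,ASV44).
Tracing ASV35: it sits inside (ASV35,((ASV51,ASV38),ASV50)).
The smallest clade enclosing both is (((ASV42,ASV44),((ASV10,ASV60),(ASV16,(ASV61,(ASV41,ASV62,ASV75))))),(ASV29,((ASV71,(ASV74,ASV54)),(ASV35,((ASV51,ASV38),ASV50))))); the answer is its 17 terminal taxa in alphabetical order.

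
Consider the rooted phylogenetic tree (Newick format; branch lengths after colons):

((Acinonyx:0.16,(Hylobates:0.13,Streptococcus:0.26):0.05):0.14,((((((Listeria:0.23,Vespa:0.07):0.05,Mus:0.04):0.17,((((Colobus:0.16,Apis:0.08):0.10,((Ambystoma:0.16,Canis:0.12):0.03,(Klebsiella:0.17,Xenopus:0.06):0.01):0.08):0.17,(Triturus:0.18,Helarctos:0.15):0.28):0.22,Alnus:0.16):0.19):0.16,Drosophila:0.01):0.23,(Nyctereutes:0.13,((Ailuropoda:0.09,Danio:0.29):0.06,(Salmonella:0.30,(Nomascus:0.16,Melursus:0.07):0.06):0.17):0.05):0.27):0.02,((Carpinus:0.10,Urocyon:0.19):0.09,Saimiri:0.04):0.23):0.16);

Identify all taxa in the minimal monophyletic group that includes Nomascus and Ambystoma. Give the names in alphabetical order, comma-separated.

Tracing Nomascus: it sits inside (Nomascus,Melursus).
Tracing Ambystoma: it sits inside (Ambystoma,Canis).
The smallest clade enclosing both is (((((Listeria,Vespa),Mus),((((Colobus,Apis),((Ambystoma,Canis),(Klebsiella,Xenopus))),(Triturus,Helarctos)),Alnus)),Drosophila),(Nyctereutes,((Ailuropoda,Danio),(Salmonella,(Nomascus,Melursus))))); the answer is its 19 terminal taxa in alphabetical order.

Ailuropoda, Alnus, Ambystoma, Apis, Canis, Colobus, Danio, Drosophila, Helarctos, Klebsiella, Listeria, Melursus, Mus, Nomascus, Nyctereutes, Salmonella, Triturus, Vespa, Xenopus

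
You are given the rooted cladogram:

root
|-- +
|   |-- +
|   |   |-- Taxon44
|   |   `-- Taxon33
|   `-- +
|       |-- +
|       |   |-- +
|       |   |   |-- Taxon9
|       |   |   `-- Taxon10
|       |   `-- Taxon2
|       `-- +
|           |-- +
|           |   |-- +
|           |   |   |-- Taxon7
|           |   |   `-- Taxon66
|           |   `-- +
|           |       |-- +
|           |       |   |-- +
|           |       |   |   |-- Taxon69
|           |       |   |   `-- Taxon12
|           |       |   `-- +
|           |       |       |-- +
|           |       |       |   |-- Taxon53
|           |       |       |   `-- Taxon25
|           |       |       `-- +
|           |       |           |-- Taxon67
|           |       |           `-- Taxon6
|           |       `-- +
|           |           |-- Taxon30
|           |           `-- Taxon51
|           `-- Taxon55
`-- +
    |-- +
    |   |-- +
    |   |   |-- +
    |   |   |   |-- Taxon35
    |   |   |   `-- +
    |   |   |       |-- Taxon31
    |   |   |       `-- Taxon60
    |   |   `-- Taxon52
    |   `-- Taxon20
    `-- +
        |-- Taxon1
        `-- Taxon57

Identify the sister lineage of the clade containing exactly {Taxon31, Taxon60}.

The clade containing exactly {Taxon31, Taxon60} attaches to the tree at the node subtending (Taxon35,(Taxon31,Taxon60)).
The other lineage descending from that same node — the sister group — is the single tip Taxon35.

Taxon35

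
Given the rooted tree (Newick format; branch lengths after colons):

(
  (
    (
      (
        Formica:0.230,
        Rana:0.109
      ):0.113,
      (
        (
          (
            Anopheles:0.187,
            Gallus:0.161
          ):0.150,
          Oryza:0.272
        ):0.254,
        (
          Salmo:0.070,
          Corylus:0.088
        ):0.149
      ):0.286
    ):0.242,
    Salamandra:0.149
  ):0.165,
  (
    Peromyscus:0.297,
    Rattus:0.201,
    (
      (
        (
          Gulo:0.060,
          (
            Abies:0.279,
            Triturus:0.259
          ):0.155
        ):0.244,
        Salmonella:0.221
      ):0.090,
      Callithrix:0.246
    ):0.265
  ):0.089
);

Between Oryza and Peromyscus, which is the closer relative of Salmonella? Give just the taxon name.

The MRCA of Salmonella and Peromyscus subtends (Peromyscus,Rattus,(((Gulo,(Abies,Triturus)),Salmonella),Callithrix)) (7 taxa).
The MRCA of Salmonella and Oryza is the root, subtending the entire tree (15 taxa).
The first is nested inside the second, so Salmonella shares a more recent common ancestor with Peromyscus.

Peromyscus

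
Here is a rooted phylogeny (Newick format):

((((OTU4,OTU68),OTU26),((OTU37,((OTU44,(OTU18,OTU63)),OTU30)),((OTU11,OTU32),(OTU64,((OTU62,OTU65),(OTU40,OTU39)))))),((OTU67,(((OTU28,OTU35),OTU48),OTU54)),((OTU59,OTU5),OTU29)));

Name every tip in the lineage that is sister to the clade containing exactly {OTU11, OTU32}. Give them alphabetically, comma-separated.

The clade containing exactly {OTU11, OTU32} attaches to the tree at the node subtending ((OTU11,OTU32),(OTU64,((OTU62,OTU65),(OTU40,OTU39)))).
The other lineage descending from that same node — the sister group — is (OTU64,((OTU62,OTU65),(OTU40,OTU39))); its 5 tips in alphabetical order are the answer.

OTU39, OTU40, OTU62, OTU64, OTU65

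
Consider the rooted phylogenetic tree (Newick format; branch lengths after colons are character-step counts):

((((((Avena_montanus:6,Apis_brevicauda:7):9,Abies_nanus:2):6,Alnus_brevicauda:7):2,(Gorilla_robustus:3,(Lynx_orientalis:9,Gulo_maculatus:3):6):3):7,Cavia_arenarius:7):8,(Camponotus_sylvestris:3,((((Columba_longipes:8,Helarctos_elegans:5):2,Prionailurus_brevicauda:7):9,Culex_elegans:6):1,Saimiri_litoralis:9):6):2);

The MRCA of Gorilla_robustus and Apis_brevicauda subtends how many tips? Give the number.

The MRCA of Gorilla_robustus and Apis_brevicauda is the node subtending ((((Avena_montanus,Apis_brevicauda),Abies_nanus),Alnus_brevicauda),(Gorilla_robustus,(Lynx_orientalis,Gulo_maculatus))).
That clade contains 7 terminal taxa: Abies_nanus, Alnus_brevicauda, Apis_brevicauda, Avena_montanus, Gorilla_robustus, Gulo_maculatus, Lynx_orientalis.

7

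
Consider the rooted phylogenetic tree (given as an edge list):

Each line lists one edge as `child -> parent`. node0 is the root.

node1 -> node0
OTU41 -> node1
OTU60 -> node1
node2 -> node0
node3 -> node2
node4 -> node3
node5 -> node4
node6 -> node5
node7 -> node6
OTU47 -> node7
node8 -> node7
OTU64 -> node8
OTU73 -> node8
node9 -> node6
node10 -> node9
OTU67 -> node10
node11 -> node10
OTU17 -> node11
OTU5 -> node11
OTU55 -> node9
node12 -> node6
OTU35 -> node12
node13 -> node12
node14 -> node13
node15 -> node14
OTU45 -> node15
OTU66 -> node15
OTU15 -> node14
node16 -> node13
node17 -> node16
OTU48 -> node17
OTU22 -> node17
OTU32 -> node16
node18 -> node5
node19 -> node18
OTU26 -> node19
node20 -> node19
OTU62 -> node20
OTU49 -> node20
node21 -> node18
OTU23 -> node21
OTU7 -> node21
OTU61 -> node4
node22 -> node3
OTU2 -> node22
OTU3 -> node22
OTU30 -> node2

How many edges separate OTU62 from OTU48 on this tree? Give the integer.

The MRCA of OTU62 and OTU48 is the node subtending (((OTU47,(OTU64,OTU73)),((OTU67,(OTU17,OTU5)),OTU55),(OTU35,(((OTU45,OTU66),OTU15),((OTU48,OTU22),OTU32)))),((OTU26,(OTU62,OTU49)),(OTU23,OTU7))).
From OTU62 up to that node: 4 branches. From OTU48 up to the same node: 6 branches. Total: 4 + 6 = 10.

10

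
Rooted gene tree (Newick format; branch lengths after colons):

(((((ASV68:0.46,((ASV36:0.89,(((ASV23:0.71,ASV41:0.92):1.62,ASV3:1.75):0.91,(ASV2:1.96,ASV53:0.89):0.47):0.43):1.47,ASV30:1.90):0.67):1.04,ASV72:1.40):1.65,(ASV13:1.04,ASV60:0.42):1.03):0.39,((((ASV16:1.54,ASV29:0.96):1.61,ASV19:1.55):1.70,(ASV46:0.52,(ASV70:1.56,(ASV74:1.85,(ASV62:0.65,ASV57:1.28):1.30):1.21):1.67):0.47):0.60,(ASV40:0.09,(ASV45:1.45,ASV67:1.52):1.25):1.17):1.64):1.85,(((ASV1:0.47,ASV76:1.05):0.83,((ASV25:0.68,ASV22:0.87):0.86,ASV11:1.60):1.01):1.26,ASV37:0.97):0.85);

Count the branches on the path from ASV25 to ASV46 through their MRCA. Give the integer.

10

The MRCA of ASV25 and ASV46 is the root of the tree.
From ASV25 up to that node: 5 branches. From ASV46 up to the same node: 5 branches. Total: 5 + 5 = 10.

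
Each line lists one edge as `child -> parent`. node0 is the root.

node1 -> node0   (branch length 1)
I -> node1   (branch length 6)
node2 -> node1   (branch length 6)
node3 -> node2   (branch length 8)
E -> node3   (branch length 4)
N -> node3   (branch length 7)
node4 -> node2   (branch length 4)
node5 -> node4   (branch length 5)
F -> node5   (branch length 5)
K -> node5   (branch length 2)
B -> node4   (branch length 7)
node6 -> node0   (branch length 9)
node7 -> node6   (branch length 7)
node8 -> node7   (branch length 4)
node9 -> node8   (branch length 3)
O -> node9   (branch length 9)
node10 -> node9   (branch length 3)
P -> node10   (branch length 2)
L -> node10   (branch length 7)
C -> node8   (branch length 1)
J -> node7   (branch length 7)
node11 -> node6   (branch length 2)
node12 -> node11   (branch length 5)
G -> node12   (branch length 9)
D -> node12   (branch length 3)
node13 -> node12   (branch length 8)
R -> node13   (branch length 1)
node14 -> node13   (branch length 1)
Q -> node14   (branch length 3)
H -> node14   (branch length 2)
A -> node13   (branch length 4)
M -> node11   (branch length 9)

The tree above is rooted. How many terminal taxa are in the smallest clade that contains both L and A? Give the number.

12

The MRCA of L and A is the node subtending ((((O,(P,L)),C),J),((G,D,(R,(Q,H),A)),M)).
That clade contains 12 terminal taxa: A, C, D, G, H, J, L, M, O, P, Q, R.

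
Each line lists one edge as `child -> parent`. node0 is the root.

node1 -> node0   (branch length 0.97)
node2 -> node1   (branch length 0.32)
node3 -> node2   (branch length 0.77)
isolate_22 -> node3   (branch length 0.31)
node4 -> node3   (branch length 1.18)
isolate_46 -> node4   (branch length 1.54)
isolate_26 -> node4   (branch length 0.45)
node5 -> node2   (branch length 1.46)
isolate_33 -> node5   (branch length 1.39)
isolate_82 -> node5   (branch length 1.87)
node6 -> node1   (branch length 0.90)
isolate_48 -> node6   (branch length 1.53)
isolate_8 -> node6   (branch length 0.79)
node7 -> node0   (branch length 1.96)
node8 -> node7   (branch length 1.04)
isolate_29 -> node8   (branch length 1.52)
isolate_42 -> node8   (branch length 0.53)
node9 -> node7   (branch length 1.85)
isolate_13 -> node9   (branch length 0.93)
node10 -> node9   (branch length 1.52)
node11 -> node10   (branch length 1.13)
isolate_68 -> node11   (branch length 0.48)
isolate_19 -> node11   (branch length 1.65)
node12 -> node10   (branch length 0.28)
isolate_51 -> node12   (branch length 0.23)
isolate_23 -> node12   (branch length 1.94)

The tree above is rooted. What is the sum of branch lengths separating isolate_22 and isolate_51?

The path runs isolate_22 → … → MRCA → … → isolate_51; the MRCA is the root of the tree.
Branch lengths along that path: 0.31 + 0.77 + 0.32 + 0.97 + 1.96 + 1.85 + 1.52 + 0.28 + 0.23 = 8.21.

8.21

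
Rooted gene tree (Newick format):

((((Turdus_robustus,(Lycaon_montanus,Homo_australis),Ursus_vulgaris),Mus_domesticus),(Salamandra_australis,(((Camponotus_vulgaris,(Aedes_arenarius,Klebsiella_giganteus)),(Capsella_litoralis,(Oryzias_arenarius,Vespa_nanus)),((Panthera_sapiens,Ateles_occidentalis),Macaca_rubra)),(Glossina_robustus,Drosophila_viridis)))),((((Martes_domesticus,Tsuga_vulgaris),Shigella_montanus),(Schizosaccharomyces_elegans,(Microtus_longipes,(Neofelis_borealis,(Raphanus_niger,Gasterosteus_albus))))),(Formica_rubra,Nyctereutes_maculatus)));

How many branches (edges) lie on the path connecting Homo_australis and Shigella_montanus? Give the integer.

The MRCA of Homo_australis and Shigella_montanus is the root of the tree.
From Homo_australis up to that node: 5 branches. From Shigella_montanus up to the same node: 4 branches. Total: 5 + 4 = 9.

9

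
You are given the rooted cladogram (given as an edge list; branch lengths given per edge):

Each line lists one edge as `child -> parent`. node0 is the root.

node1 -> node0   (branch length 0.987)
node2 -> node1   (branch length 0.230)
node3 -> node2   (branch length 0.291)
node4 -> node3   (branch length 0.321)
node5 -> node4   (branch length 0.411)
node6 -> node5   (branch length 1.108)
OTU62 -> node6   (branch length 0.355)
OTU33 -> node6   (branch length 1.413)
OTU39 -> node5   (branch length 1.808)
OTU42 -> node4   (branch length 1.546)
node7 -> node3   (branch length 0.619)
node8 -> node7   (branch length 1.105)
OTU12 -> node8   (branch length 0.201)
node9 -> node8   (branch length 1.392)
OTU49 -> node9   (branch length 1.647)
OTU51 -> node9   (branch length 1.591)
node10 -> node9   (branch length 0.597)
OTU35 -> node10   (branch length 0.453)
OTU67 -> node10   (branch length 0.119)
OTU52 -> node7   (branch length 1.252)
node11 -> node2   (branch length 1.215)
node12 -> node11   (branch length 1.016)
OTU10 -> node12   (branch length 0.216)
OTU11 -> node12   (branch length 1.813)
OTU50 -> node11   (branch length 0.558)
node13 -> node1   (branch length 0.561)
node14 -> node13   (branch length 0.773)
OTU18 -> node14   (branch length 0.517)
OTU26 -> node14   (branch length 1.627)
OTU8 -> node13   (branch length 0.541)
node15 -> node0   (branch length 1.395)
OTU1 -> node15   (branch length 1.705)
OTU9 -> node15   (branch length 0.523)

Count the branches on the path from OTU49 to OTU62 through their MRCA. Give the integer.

The MRCA of OTU49 and OTU62 is the node subtending ((((OTU62,OTU33),OTU39),OTU42),((OTU12,(OTU49,OTU51,(OTU35,OTU67))),OTU52)).
From OTU49 up to that node: 4 branches. From OTU62 up to the same node: 4 branches. Total: 4 + 4 = 8.

8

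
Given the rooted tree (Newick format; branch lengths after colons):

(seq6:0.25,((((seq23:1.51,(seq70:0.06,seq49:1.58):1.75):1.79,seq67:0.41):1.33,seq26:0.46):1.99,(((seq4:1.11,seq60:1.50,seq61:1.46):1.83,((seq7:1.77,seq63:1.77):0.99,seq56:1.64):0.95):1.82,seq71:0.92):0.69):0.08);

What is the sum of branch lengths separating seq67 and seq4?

The path runs seq67 → … → MRCA → … → seq4; the MRCA is the node subtending ((((seq23,(seq70,seq49)),seq67),seq26),(((seq4,seq60,seq61),((seq7,seq63),seq56)),seq71)).
Branch lengths along that path: 0.41 + 1.33 + 1.99 + 0.69 + 1.82 + 1.83 + 1.11 = 9.18.

9.18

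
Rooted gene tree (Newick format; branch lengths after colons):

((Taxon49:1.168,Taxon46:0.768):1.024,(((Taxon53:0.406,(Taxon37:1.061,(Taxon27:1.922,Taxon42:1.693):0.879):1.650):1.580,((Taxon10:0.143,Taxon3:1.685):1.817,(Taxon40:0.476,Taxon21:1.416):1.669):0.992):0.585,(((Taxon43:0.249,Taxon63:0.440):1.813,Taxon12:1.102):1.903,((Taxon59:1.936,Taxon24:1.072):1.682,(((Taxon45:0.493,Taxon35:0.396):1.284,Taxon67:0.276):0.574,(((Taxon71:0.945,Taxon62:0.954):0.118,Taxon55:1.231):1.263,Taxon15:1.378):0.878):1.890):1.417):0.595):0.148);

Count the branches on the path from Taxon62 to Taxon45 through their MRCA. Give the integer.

The MRCA of Taxon62 and Taxon45 is the node subtending (((Taxon45,Taxon35),Taxon67),(((Taxon71,Taxon62),Taxon55),Taxon15)).
From Taxon62 up to that node: 4 branches. From Taxon45 up to the same node: 3 branches. Total: 4 + 3 = 7.

7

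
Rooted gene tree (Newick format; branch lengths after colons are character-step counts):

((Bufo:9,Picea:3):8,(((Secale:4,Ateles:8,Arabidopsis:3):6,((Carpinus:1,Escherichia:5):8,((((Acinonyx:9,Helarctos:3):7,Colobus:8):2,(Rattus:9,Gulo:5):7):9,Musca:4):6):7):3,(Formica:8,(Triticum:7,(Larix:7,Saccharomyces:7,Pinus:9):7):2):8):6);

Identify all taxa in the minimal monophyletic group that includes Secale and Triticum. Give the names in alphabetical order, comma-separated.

Acinonyx, Arabidopsis, Ateles, Carpinus, Colobus, Escherichia, Formica, Gulo, Helarctos, Larix, Musca, Pinus, Rattus, Saccharomyces, Secale, Triticum

Tracing Secale: it sits inside (Secale,Ateles,Arabidopsis).
Tracing Triticum: it sits inside (Triticum,(Larix,Saccharomyces,Pinus)).
The smallest clade enclosing both is (((Secale,Ateles,Arabidopsis),((Carpinus,Escherichia),((((Acinonyx,Helarctos),Colobus),(Rattus,Gulo)),Musca))),(Formica,(Triticum,(Larix,Saccharomyces,Pinus)))); the answer is its 16 terminal taxa in alphabetical order.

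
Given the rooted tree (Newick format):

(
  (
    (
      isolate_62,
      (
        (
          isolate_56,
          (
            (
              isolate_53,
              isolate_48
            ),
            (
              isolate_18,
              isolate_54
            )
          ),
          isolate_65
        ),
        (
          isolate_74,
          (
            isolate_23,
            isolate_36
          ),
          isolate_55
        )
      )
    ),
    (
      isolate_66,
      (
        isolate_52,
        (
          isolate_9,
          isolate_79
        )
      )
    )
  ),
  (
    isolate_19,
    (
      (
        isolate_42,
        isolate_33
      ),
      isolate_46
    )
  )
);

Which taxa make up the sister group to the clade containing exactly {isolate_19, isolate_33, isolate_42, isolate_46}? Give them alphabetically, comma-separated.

The clade containing exactly {isolate_19, isolate_33, isolate_42, isolate_46} attaches directly to the root of the tree.
The other lineage descending from that same node — the sister group — is ((isolate_62,((isolate_56,((isolate_53,isolate_48),(isolate_18,isolate_54)),isolate_65),(isolate_74,(isolate_23,isolate_36),isolate_55))),(isolate_66,(isolate_52,(isolate_9,isolate_79)))); its 15 tips in alphabetical order are the answer.

isolate_18, isolate_23, isolate_36, isolate_48, isolate_52, isolate_53, isolate_54, isolate_55, isolate_56, isolate_62, isolate_65, isolate_66, isolate_74, isolate_79, isolate_9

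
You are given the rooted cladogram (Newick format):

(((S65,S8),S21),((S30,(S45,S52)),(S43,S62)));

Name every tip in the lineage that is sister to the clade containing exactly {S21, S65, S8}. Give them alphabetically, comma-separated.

The clade containing exactly {S21, S65, S8} attaches directly to the root of the tree.
The other lineage descending from that same node — the sister group — is ((S30,(S45,S52)),(S43,S62)); its 5 tips in alphabetical order are the answer.

S30, S43, S45, S52, S62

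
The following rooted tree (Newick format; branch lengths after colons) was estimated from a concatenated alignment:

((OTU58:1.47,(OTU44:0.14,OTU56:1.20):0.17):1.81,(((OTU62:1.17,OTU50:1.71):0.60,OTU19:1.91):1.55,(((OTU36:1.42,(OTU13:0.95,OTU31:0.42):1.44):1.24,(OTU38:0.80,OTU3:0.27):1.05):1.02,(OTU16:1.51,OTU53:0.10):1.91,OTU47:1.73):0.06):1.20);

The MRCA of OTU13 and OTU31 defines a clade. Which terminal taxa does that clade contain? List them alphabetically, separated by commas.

OTU13, OTU31

Tracing OTU13: it sits inside (OTU13,OTU31).
Tracing OTU31: it sits inside (OTU13,OTU31).
The smallest clade enclosing both is (OTU13,OTU31); the answer is its 2 terminal taxa in alphabetical order.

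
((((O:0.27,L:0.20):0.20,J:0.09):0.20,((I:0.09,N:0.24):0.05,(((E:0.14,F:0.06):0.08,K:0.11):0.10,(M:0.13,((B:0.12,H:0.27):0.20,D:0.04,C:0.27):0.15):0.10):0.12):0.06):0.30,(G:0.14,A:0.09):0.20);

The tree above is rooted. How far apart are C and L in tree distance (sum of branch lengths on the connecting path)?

The path runs C → … → MRCA → … → L; the MRCA is the node subtending (((O,L),J),((I,N),(((E,F),K),(M,((B,H),D,C))))).
Branch lengths along that path: 0.27 + 0.15 + 0.10 + 0.12 + 0.06 + 0.20 + 0.20 + 0.20 = 1.30.

1.30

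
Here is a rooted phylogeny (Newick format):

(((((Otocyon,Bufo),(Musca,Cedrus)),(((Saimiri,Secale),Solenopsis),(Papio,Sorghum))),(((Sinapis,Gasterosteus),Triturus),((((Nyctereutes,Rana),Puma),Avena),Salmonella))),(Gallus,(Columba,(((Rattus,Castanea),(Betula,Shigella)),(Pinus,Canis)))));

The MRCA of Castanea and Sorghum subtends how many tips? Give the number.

The MRCA of Castanea and Sorghum is the root, so the clade is the entire tree.
That clade contains 25 terminal taxa: Avena, Betula, Bufo, Canis, Castanea, Cedrus, Columba, Gallus, Gasterosteus, Musca, Nyctereutes, Otocyon, Papio, Pinus, Puma, Rana, Rattus, Saimiri, Salmonella, Secale, Shigella, Sinapis, Solenopsis, Sorghum, Triturus.

25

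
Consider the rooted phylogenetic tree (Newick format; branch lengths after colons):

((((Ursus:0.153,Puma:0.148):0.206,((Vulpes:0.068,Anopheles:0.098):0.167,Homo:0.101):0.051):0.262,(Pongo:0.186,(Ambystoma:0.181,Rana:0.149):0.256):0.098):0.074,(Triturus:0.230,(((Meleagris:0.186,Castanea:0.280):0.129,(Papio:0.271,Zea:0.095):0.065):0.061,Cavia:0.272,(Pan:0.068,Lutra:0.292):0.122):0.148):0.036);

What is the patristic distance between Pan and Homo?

The path runs Pan → … → MRCA → … → Homo; the MRCA is the root of the tree.
Branch lengths along that path: 0.068 + 0.122 + 0.148 + 0.036 + 0.074 + 0.262 + 0.051 + 0.101 = 0.862.

0.862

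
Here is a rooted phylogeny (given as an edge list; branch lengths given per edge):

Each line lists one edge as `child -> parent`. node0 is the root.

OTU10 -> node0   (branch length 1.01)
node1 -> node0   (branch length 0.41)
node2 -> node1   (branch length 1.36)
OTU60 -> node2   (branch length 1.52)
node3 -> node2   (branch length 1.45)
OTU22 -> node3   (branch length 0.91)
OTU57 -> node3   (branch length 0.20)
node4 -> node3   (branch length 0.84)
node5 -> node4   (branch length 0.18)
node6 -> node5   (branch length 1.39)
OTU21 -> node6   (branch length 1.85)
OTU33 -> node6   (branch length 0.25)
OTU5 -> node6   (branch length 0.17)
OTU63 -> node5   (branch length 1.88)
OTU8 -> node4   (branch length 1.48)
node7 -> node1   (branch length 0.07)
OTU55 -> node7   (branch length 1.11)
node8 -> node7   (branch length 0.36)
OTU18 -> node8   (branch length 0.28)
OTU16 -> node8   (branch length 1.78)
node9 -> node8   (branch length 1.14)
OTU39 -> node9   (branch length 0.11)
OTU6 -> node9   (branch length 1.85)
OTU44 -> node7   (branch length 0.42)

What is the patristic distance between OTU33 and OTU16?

The path runs OTU33 → … → MRCA → … → OTU16; the MRCA is the node subtending ((OTU60,(OTU22,OTU57,(((OTU21,OTU33,OTU5),OTU63),OTU8))),(OTU55,(OTU18,OTU16,(OTU39,OTU6)),OTU44)).
Branch lengths along that path: 0.25 + 1.39 + 0.18 + 0.84 + 1.45 + 1.36 + 0.07 + 0.36 + 1.78 = 7.68.

7.68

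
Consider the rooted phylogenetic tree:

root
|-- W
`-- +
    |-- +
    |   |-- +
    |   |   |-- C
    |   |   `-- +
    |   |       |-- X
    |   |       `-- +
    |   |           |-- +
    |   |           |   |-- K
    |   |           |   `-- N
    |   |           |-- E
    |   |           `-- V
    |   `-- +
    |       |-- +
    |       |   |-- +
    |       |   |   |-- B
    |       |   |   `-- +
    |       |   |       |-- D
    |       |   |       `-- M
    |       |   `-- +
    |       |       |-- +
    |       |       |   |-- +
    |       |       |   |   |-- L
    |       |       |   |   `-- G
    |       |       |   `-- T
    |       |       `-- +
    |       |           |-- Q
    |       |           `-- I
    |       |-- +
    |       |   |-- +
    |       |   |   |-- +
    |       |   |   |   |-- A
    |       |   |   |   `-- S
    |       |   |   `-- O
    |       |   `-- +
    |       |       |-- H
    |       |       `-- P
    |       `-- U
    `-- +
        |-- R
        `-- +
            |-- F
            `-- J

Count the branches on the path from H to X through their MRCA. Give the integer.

7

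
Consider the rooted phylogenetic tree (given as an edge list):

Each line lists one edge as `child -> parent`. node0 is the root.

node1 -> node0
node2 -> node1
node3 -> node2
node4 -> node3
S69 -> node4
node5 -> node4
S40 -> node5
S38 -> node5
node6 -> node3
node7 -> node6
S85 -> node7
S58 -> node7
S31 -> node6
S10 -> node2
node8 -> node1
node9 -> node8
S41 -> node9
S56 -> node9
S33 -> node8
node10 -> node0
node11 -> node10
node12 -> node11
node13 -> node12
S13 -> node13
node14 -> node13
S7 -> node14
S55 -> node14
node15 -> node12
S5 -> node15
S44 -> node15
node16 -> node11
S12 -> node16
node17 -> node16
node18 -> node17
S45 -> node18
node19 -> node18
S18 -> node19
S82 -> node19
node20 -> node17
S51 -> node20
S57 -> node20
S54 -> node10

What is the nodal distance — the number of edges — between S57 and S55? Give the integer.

The MRCA of S57 and S55 is the node subtending (((S13,(S7,S55)),(S5,S44)),(S12,((S45,(S18,S82)),(S51,S57)))).
From S57 up to that node: 4 branches. From S55 up to the same node: 4 branches. Total: 4 + 4 = 8.

8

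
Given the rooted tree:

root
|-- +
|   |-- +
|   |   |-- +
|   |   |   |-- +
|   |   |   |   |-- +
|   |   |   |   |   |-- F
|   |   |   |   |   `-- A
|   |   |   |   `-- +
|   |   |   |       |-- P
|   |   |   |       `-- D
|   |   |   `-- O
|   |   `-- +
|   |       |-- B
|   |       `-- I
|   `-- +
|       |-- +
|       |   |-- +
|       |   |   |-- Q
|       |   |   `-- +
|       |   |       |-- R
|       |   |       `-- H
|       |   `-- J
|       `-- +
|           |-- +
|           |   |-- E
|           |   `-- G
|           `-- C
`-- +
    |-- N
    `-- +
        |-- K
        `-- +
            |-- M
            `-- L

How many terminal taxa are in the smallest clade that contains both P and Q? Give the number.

14

The MRCA of P and Q is the node subtending (((((F,A),(P,D)),O),(B,I)),(((Q,(R,H)),J),((E,G),C))).
That clade contains 14 terminal taxa: A, B, C, D, E, F, G, H, I, J, O, P, Q, R.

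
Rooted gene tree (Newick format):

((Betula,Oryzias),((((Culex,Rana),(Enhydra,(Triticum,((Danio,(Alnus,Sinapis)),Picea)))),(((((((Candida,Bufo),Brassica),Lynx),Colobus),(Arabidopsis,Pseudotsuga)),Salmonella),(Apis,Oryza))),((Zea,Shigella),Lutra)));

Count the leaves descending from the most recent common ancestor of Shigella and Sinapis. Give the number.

The MRCA of Shigella and Sinapis is the node subtending ((((Culex,Rana),(Enhydra,(Triticum,((Danio,(Alnus,Sinapis)),Picea)))),(((((((Candida,Bufo),Brassica),Lynx),Colobus),(Arabidopsis,Pseudotsuga)),Salmonella),(Apis,Oryza))),((Zea,Shigella),Lutra)).
That clade contains 21 terminal taxa: Alnus, Apis, Arabidopsis, Brassica, Bufo, Candida, Colobus, Culex, Danio, Enhydra, Lutra, Lynx, Oryza, Picea, Pseudotsuga, Rana, Salmonella, Shigella, Sinapis, Triticum, Zea.

21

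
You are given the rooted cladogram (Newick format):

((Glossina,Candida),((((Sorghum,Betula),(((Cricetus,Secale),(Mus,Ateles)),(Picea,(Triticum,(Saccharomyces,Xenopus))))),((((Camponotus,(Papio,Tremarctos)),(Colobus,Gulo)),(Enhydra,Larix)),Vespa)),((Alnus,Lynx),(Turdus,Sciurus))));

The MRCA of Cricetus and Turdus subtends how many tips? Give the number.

22

The MRCA of Cricetus and Turdus is the node subtending ((((Sorghum,Betula),(((Cricetus,Secale),(Mus,Ateles)),(Picea,(Triticum,(Saccharomyces,Xenopus))))),((((Camponotus,(Papio,Tremarctos)),(Colobus,Gulo)),(Enhydra,Larix)),Vespa)),((Alnus,Lynx),(Turdus,Sciurus))).
That clade contains 22 terminal taxa: Alnus, Ateles, Betula, Camponotus, Colobus, Cricetus, Enhydra, Gulo, Larix, Lynx, Mus, Papio, Picea, Saccharomyces, Sciurus, Secale, Sorghum, Tremarctos, Triticum, Turdus, Vespa, Xenopus.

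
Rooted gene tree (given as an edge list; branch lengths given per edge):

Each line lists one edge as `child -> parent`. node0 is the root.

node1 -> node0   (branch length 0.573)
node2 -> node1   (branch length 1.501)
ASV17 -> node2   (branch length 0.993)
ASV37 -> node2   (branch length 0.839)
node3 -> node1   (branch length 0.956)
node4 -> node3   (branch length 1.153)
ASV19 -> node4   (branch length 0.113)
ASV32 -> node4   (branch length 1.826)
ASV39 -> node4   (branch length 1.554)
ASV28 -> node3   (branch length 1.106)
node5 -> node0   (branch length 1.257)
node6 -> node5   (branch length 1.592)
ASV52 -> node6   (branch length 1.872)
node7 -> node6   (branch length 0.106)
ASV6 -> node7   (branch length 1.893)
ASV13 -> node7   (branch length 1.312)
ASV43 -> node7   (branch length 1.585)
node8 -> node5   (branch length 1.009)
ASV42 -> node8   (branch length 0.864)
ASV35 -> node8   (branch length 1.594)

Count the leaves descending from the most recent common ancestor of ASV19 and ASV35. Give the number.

The MRCA of ASV19 and ASV35 is the root, so the clade is the entire tree.
That clade contains 12 terminal taxa: ASV13, ASV17, ASV19, ASV28, ASV32, ASV35, ASV37, ASV39, ASV42, ASV43, ASV52, ASV6.

12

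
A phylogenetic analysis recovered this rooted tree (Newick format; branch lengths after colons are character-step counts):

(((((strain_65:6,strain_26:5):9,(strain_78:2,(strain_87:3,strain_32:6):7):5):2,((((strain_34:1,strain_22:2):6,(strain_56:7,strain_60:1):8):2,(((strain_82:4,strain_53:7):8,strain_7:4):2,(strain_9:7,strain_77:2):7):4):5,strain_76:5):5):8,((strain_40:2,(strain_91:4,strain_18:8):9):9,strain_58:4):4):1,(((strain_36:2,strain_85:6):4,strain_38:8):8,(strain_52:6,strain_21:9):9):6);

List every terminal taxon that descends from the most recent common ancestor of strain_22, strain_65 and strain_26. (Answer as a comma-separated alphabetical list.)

Tracing strain_22: it sits inside (strain_34,strain_22).
Tracing strain_65: it sits inside (strain_65,strain_26).
Tracing strain_26: it sits inside (strain_65,strain_26).
The smallest clade enclosing all 3 is (((strain_65,strain_26),(strain_78,(strain_87,strain_32))),((((strain_34,strain_22),(strain_56,strain_60)),(((strain_82,strain_53),strain_7),(strain_9,strain_77))),strain_76)); the answer is its 15 terminal taxa in alphabetical order.

strain_22, strain_26, strain_32, strain_34, strain_53, strain_56, strain_60, strain_65, strain_7, strain_76, strain_77, strain_78, strain_82, strain_87, strain_9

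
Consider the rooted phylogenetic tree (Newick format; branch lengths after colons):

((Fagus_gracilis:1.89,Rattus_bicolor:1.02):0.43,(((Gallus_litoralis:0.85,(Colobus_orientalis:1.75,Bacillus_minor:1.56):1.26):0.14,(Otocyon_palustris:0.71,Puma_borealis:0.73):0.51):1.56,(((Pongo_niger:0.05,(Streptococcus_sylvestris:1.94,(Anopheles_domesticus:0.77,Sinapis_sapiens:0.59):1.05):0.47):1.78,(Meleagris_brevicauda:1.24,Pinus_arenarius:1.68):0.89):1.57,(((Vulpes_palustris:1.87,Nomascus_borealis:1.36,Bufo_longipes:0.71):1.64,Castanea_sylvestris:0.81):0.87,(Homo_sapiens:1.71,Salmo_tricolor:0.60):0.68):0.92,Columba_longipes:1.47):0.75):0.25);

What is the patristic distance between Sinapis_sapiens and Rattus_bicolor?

The path runs Sinapis_sapiens → … → MRCA → … → Rattus_bicolor; the MRCA is the root of the tree.
Branch lengths along that path: 0.59 + 1.05 + 0.47 + 1.78 + 1.57 + 0.75 + 0.25 + 0.43 + 1.02 = 7.91.

7.91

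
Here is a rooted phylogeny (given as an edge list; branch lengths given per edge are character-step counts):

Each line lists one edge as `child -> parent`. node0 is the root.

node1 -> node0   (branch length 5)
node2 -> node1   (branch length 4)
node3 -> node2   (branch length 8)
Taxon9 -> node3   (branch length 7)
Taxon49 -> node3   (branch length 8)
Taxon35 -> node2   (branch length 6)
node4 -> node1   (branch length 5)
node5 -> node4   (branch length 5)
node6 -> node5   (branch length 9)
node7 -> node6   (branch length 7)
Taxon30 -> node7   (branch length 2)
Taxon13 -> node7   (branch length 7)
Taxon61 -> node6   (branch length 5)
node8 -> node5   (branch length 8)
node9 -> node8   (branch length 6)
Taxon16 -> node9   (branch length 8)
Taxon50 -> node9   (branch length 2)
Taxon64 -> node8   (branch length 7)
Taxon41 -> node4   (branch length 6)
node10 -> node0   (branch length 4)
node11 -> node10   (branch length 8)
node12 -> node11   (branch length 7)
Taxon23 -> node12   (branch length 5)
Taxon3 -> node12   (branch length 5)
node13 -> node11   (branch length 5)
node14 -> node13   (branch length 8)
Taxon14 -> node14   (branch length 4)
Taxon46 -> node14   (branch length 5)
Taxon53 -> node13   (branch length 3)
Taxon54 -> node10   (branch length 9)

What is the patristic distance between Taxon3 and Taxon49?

49

The path runs Taxon3 → … → MRCA → … → Taxon49; the MRCA is the root of the tree.
Branch lengths along that path: 5 + 7 + 8 + 4 + 5 + 4 + 8 + 8 = 49.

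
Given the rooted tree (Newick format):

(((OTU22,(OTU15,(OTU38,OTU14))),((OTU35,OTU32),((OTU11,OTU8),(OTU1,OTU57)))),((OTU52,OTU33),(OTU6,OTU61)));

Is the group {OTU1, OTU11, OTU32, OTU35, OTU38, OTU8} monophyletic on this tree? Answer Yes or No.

The MRCA of the listed taxa subtends ((OTU22,(OTU15,(OTU38,OTU14))),((OTU35,OTU32),((OTU11,OTU8),(OTU1,OTU57)))).
That clade also contains OTU14, OTU15, OTU22, OTU57, which are not in the proposed group, so the group is not monophyletic.

No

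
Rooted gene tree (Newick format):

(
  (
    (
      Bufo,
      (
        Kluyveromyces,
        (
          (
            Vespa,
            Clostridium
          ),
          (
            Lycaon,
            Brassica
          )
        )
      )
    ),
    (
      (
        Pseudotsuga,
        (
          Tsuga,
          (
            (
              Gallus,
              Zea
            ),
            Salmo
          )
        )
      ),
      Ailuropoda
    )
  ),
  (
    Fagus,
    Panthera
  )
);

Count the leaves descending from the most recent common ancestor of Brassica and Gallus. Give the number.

The MRCA of Brassica and Gallus is the node subtending ((Bufo,(Kluyveromyces,((Vespa,Clostridium),(Lycaon,Brassica)))),((Pseudotsuga,(Tsuga,((Gallus,Zea),Salmo))),Ailuropoda)).
That clade contains 12 terminal taxa: Ailuropoda, Brassica, Bufo, Clostridium, Gallus, Kluyveromyces, Lycaon, Pseudotsuga, Salmo, Tsuga, Vespa, Zea.

12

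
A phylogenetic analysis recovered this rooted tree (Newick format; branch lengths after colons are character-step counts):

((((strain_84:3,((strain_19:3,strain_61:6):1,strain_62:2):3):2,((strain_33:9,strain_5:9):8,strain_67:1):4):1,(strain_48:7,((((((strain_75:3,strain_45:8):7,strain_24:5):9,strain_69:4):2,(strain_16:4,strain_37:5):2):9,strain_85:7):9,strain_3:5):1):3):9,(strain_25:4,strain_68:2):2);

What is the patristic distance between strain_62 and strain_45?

56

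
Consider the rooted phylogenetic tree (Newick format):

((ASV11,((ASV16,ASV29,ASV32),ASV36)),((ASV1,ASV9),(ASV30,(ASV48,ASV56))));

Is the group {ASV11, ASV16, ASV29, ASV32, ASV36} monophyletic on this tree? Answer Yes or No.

Yes

The most recent common ancestor of these taxa subtends (ASV11,((ASV16,ASV29,ASV32),ASV36)).
That clade has exactly 5 tips — every listed taxon and nothing else — so the group is monophyletic.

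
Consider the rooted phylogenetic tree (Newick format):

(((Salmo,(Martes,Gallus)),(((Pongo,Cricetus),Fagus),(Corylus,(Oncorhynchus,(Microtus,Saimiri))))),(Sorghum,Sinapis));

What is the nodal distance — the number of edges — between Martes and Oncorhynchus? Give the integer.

7

The MRCA of Martes and Oncorhynchus is the node subtending ((Salmo,(Martes,Gallus)),(((Pongo,Cricetus),Fagus),(Corylus,(Oncorhynchus,(Microtus,Saimiri))))).
From Martes up to that node: 3 branches. From Oncorhynchus up to the same node: 4 branches. Total: 3 + 4 = 7.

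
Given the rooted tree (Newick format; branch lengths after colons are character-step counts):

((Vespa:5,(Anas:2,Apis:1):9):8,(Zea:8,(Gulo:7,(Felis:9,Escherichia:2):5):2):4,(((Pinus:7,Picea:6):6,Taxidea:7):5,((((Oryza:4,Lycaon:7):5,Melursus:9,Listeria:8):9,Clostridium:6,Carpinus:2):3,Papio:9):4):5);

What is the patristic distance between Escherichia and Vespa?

The path runs Escherichia → … → MRCA → … → Vespa; the MRCA is the root of the tree.
Branch lengths along that path: 2 + 5 + 2 + 4 + 8 + 5 = 26.

26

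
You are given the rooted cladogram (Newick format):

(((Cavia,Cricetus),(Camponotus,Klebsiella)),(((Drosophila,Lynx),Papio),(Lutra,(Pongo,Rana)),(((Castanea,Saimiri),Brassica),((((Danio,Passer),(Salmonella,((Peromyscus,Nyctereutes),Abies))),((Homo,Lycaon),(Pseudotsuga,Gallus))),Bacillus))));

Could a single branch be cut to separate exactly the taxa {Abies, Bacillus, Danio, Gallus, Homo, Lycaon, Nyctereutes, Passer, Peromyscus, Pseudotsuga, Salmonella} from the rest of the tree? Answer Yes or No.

The most recent common ancestor of these taxa subtends ((((Danio,Passer),(Salmonella,((Peromyscus,Nyctereutes),Abies))),((Homo,Lycaon),(Pseudotsuga,Gallus))),Bacillus).
That clade has exactly 11 tips — every listed taxon and nothing else — so the group is monophyletic.

Yes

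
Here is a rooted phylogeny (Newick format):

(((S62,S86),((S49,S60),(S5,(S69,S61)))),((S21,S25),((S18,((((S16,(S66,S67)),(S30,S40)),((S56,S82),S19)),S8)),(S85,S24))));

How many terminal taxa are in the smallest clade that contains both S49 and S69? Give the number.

5

The MRCA of S49 and S69 is the node subtending ((S49,S60),(S5,(S69,S61))).
That clade contains 5 terminal taxa: S49, S5, S60, S61, S69.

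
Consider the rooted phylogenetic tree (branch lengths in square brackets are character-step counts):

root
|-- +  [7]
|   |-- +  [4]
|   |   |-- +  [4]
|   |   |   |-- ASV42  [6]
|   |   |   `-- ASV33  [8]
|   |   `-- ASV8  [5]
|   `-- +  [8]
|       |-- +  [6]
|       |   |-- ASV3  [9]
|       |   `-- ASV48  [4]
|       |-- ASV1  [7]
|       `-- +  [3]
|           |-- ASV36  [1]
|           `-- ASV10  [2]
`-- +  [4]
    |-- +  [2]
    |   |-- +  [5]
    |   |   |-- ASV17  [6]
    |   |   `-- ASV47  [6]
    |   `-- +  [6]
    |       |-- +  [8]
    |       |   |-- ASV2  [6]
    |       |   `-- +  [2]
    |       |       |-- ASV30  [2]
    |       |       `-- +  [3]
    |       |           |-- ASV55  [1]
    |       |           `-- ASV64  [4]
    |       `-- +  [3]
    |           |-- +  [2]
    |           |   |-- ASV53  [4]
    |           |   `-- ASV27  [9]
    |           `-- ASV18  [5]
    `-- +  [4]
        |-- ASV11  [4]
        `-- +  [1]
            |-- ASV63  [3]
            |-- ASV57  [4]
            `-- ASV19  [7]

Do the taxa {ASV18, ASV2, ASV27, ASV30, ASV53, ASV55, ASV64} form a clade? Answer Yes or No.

Yes

The most recent common ancestor of these taxa subtends ((ASV2,(ASV30,(ASV55,ASV64))),((ASV53,ASV27),ASV18)).
That clade has exactly 7 tips — every listed taxon and nothing else — so the group is monophyletic.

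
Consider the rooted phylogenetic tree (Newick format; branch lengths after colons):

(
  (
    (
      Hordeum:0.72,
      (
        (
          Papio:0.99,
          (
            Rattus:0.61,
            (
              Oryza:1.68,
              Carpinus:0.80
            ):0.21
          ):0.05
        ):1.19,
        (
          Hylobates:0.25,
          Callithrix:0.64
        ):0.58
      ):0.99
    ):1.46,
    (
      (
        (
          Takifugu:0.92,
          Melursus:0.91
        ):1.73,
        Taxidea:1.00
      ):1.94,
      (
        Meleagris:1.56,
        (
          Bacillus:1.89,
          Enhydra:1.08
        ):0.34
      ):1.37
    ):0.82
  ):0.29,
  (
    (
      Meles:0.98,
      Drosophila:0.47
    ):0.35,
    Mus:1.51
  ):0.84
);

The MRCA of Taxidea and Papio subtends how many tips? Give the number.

13

The MRCA of Taxidea and Papio is the node subtending ((Hordeum,((Papio,(Rattus,(Oryza,Carpinus))),(Hylobates,Callithrix))),(((Takifugu,Melursus),Taxidea),(Meleagris,(Bacillus,Enhydra)))).
That clade contains 13 terminal taxa: Bacillus, Callithrix, Carpinus, Enhydra, Hordeum, Hylobates, Meleagris, Melursus, Oryza, Papio, Rattus, Takifugu, Taxidea.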